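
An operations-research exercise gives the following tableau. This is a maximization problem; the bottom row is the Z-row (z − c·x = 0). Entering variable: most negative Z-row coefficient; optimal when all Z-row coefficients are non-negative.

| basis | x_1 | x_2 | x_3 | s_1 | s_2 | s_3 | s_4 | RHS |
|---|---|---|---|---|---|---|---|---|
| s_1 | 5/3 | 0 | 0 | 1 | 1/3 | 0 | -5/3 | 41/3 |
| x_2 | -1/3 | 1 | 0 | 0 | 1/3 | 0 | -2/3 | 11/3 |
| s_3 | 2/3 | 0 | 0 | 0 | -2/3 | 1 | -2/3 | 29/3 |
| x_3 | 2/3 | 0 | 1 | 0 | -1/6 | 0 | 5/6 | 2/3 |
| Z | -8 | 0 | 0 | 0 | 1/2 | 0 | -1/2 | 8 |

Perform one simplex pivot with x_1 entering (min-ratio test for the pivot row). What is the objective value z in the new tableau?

Ratio test on column x_1 — row 1: (41/3)/(5/3) = 41/5; row 2: entry -1/3 ≤ 0; row 3: (29/3)/(2/3) = 29/2; row 4: (2/3)/(2/3) = 1. Minimum is 1 at row 4 (x_3 leaves); pivot element 2/3.
Pivot on row 4; the Z-row RHS becomes 8 − (-8)·1 = 16.

16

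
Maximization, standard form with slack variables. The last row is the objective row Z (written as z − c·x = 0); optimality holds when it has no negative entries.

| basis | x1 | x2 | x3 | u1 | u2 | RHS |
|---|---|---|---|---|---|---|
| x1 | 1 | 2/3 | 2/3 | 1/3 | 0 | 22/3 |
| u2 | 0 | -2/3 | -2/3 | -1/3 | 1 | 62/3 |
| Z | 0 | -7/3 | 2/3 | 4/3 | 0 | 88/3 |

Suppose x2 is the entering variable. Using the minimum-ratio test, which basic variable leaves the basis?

Column x2 entries and ratios — x1: (22/3)/(2/3) = 11; u2: -2/3 ≤ 0, skip.
Smallest ratio is 11 in the row of x1, so x1 leaves.

x1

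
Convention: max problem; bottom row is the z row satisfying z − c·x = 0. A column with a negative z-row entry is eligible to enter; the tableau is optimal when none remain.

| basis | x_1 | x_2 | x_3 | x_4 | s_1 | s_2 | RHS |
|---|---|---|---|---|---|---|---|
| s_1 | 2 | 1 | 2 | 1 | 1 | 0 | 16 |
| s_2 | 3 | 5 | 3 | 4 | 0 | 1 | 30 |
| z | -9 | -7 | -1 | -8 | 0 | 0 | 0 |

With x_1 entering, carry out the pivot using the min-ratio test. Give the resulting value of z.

72

Ratio test on column x_1 — row 1: 16/2 = 8; row 2: 30/3 = 10. Minimum is 8 at row 1 (s_1 leaves); pivot element 2.
Pivot on row 1; the z-row RHS becomes 0 − (-9)·8 = 72.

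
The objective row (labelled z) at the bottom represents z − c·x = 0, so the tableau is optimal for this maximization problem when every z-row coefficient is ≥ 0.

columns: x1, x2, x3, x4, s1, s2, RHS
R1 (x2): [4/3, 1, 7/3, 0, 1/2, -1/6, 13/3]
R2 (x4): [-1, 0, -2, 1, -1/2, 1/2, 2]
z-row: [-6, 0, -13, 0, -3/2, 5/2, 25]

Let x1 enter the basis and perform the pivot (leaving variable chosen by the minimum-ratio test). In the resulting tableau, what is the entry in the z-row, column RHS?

Ratio test on column x1 — row 1: (13/3)/(4/3) = 13/4; row 2: entry -1 ≤ 0. Minimum is 13/4 at row 1 (x2 leaves); pivot element 4/3.
Divide row 1 by 4/3; eliminate column x1 from the other rows.
z-row update in column RHS: 25 − (-6)·(13/4) = 89/2.

89/2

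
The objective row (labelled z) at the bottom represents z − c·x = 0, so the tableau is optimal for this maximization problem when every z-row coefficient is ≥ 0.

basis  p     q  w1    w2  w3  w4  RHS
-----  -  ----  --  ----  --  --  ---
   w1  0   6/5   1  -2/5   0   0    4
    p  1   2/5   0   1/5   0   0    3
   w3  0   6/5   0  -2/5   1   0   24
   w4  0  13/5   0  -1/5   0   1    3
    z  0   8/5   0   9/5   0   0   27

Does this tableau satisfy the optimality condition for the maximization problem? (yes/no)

Every z-row coefficient is ≥ 0, so the tableau is optimal.

yes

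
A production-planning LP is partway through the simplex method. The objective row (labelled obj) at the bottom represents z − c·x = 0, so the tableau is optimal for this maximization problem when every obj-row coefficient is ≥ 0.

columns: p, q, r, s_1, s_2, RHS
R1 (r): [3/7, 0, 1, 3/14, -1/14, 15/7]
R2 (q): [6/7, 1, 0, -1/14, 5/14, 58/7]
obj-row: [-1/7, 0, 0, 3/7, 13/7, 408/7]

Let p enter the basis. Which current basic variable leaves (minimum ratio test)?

Column p entries and ratios — r: (15/7)/(3/7) = 5; q: (58/7)/(6/7) = 29/3.
Smallest ratio is 5 in the row of r, so r leaves.

r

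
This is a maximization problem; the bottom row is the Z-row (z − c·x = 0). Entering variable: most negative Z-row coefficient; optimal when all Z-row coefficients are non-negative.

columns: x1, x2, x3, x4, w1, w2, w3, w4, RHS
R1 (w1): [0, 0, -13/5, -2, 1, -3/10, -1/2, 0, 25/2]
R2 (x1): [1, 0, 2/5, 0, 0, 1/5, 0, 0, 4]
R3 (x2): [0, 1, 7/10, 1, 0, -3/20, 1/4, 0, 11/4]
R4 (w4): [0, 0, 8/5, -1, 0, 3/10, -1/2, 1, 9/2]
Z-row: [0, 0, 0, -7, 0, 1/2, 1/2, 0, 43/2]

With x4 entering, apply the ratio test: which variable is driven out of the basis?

x2

Column x4 entries and ratios — w1: -2 ≤ 0, skip; x1: 0 ≤ 0, skip; x2: (11/4)/1 = 11/4; w4: -1 ≤ 0, skip.
Smallest ratio is 11/4 in the row of x2, so x2 leaves.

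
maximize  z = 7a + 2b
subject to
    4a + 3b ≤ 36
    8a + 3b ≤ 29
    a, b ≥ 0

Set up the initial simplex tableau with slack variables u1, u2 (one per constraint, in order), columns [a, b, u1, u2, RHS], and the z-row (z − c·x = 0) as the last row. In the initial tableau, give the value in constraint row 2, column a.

8

Constraint 2 has coefficient 8 on a.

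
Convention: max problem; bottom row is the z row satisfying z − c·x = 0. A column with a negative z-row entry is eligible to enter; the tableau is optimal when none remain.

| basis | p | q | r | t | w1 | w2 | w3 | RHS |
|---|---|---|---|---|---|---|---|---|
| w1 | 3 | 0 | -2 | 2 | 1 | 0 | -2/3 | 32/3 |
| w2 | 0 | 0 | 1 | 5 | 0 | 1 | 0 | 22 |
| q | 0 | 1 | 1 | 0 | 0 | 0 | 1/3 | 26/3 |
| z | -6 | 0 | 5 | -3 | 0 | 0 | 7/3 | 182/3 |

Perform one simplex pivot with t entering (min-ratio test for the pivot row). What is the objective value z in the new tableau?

1108/15

Ratio test on column t — row 1: (32/3)/2 = 16/3; row 2: 22/5 = 22/5; row 3: entry 0 ≤ 0. Minimum is 22/5 at row 2 (w2 leaves); pivot element 5.
Pivot on row 2; the z-row RHS becomes 182/3 − (-3)·(22/5) = 1108/15.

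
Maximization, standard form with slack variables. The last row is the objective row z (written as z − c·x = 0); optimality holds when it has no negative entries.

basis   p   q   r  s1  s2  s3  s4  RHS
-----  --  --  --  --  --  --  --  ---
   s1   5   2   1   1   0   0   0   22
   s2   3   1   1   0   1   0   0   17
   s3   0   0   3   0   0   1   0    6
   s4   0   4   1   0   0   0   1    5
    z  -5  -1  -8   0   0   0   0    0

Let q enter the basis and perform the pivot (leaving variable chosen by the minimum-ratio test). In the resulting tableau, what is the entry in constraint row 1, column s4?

Ratio test on column q — row 1: 22/2 = 11; row 2: 17/1 = 17; row 3: entry 0 ≤ 0; row 4: 5/4 = 5/4. Minimum is 5/4 at row 4 (s4 leaves); pivot element 4.
Divide row 4 by 4; eliminate column q from the other rows.
Row 1 update in column s4: 0 − 2·(1/4) = -1/2.

-1/2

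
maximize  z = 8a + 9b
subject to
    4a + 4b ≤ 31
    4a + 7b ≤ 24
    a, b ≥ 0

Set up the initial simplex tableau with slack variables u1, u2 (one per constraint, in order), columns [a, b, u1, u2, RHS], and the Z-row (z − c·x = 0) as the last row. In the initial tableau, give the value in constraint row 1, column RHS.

31

The RHS of constraint 1 is b_1 = 31.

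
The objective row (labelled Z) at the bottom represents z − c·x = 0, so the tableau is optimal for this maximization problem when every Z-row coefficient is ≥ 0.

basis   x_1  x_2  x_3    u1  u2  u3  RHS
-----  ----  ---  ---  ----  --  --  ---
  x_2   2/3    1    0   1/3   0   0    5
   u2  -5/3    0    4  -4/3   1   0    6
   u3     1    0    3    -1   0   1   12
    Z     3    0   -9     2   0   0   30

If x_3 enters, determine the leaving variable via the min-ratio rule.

u2

Column x_3 entries and ratios — x_2: 0 ≤ 0, skip; u2: 6/4 = 3/2; u3: 12/3 = 4.
Smallest ratio is 3/2 in the row of u2, so u2 leaves.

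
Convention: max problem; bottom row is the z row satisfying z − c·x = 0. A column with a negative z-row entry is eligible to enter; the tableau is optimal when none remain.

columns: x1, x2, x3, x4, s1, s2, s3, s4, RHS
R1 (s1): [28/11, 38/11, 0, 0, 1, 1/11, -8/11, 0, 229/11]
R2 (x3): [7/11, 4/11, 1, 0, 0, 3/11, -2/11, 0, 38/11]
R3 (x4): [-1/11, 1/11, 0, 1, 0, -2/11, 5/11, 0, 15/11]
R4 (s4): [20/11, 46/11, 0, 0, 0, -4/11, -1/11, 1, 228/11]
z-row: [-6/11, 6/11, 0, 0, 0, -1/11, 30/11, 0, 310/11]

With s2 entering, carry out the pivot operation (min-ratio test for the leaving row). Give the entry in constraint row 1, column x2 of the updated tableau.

Ratio test on column s2 — row 1: (229/11)/(1/11) = 229; row 2: (38/11)/(3/11) = 38/3; row 3: entry -2/11 ≤ 0; row 4: entry -4/11 ≤ 0. Minimum is 38/3 at row 2 (x3 leaves); pivot element 3/11.
Divide row 2 by 3/11; eliminate column s2 from the other rows.
Row 1 update in column x2: 38/11 − (1/11)·(4/3) = 10/3.

10/3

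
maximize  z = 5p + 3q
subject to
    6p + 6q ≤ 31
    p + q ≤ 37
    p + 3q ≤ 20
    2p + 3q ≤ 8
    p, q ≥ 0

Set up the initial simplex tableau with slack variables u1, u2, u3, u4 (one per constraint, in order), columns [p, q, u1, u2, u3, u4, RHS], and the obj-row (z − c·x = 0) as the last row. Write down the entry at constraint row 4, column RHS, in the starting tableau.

8

The RHS of constraint 4 is b_4 = 8.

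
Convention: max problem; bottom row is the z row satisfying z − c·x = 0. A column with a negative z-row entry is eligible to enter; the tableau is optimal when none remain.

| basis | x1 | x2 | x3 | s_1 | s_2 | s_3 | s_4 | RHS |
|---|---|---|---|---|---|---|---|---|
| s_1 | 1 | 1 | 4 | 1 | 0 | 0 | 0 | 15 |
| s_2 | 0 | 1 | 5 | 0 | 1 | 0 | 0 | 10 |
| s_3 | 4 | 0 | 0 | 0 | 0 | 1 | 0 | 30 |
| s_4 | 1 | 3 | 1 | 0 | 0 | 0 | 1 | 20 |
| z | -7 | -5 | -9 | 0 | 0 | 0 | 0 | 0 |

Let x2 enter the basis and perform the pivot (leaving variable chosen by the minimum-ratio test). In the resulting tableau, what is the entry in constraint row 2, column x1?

Ratio test on column x2 — row 1: 15/1 = 15; row 2: 10/1 = 10; row 3: entry 0 ≤ 0; row 4: 20/3 = 20/3. Minimum is 20/3 at row 4 (s_4 leaves); pivot element 3.
Divide row 4 by 3; eliminate column x2 from the other rows.
Row 2 update in column x1: 0 − 1·(1/3) = -1/3.

-1/3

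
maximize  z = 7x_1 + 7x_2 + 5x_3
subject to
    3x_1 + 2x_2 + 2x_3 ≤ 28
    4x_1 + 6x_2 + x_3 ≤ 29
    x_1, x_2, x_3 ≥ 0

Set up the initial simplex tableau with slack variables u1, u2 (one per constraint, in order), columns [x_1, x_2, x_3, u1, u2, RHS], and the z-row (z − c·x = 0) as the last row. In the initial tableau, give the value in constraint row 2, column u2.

1

Slack u2 belongs to constraint 2; its column is the unit vector e_2, so the entry in row 2 is 1.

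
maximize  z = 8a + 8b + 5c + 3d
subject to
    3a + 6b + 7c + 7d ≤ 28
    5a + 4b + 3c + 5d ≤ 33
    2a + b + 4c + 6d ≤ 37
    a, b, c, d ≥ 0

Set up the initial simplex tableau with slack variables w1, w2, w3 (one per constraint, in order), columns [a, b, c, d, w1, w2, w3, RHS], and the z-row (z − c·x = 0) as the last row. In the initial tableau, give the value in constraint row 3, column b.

1

Constraint 3 has coefficient 1 on b.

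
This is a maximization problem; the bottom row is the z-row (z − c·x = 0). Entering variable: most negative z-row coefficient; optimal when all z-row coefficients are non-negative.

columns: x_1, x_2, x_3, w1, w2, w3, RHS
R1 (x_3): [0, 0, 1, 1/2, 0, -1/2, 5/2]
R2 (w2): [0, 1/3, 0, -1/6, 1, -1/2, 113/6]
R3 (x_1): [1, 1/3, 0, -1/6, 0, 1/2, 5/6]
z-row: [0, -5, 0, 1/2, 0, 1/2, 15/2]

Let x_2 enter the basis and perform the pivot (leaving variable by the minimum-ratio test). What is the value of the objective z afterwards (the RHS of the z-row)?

20

Ratio test on column x_2 — row 1: entry 0 ≤ 0; row 2: (113/6)/(1/3) = 113/2; row 3: (5/6)/(1/3) = 5/2. Minimum is 5/2 at row 3 (x_1 leaves); pivot element 1/3.
Pivot on row 3; the z-row RHS becomes 15/2 − (-5)·(5/2) = 20.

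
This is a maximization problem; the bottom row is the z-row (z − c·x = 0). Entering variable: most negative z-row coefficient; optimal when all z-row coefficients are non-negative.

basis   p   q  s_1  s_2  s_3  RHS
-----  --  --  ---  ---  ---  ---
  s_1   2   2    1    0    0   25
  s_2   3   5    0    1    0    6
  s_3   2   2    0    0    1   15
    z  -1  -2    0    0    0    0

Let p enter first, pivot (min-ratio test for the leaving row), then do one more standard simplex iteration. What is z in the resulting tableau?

Ratio test on column p — row 1: 25/2 = 25/2; row 2: 6/3 = 2; row 3: 15/2 = 15/2. Minimum is 2 at row 2 (s_2 leaves); pivot element 3.
Pivot on row 2; the z-row RHS becomes 0 − (-1)·2 = 2.
Next entering variable (most negative z-row entry -1/3): q.
Ratio test on column q — row 1: entry -4/3 ≤ 0; row 2: 2/(5/3) = 6/5; row 3: entry -4/3 ≤ 0. Minimum is 6/5 at row 2 (p leaves); pivot element 5/3.
After the second pivot the z-row RHS is 2 − (-1/3)·(6/5) = 12/5.

12/5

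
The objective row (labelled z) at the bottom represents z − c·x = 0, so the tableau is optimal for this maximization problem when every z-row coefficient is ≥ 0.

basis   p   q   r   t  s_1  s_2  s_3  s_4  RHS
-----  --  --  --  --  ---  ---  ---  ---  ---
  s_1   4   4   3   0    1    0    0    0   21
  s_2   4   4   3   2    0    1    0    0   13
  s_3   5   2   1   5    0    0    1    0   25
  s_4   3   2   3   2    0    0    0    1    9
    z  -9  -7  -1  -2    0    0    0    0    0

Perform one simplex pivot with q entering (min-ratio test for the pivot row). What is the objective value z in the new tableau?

91/4

Ratio test on column q — row 1: 21/4 = 21/4; row 2: 13/4 = 13/4; row 3: 25/2 = 25/2; row 4: 9/2 = 9/2. Minimum is 13/4 at row 2 (s_2 leaves); pivot element 4.
Pivot on row 2; the z-row RHS becomes 0 − (-7)·(13/4) = 91/4.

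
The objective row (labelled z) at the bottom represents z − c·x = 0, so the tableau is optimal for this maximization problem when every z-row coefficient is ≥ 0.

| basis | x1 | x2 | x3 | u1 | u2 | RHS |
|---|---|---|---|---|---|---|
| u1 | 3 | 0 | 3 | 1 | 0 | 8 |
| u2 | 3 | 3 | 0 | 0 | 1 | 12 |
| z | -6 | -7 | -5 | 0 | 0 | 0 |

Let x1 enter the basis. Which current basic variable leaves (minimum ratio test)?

Column x1 entries and ratios — u1: 8/3 = 8/3; u2: 12/3 = 4.
Smallest ratio is 8/3 in the row of u1, so u1 leaves.

u1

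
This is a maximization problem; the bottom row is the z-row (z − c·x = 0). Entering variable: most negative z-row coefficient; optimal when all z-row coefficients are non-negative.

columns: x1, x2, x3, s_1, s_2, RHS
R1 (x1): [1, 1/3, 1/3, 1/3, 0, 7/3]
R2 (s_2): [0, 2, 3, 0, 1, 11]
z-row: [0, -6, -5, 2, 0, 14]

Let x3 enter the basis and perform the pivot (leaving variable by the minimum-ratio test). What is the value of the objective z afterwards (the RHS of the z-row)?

Ratio test on column x3 — row 1: (7/3)/(1/3) = 7; row 2: 11/3 = 11/3. Minimum is 11/3 at row 2 (s_2 leaves); pivot element 3.
Pivot on row 2; the z-row RHS becomes 14 − (-5)·(11/3) = 97/3.

97/3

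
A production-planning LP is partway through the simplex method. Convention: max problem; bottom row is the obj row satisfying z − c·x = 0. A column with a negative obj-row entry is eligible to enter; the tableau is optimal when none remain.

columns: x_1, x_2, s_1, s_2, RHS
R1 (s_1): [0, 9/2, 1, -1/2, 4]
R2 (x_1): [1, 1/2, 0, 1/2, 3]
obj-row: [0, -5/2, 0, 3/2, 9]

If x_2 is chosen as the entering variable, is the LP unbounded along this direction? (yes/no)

no

Column x_2 has positive entries in row(s) 1, 2, so the ratio test bounds it — not unbounded.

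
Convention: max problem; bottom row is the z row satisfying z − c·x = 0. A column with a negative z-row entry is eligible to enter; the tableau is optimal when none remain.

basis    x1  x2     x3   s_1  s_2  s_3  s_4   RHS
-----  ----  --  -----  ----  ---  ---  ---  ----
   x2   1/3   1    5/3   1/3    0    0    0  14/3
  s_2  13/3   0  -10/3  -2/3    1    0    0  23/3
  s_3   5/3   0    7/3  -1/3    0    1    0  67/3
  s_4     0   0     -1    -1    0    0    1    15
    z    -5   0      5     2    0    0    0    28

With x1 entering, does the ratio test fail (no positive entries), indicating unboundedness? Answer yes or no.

Column x1 has positive entries in row(s) 1, 2, 3, so the ratio test bounds it — not unbounded.

no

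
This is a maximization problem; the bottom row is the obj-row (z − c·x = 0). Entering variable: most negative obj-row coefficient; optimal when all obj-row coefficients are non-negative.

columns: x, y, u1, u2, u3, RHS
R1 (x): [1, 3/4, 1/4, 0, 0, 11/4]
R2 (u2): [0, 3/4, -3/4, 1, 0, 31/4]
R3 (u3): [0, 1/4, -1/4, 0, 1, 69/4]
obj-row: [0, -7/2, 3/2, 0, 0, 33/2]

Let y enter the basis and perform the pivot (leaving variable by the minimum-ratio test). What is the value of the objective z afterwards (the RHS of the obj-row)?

88/3

Ratio test on column y — row 1: (11/4)/(3/4) = 11/3; row 2: (31/4)/(3/4) = 31/3; row 3: (69/4)/(1/4) = 69. Minimum is 11/3 at row 1 (x leaves); pivot element 3/4.
Pivot on row 1; the obj-row RHS becomes 33/2 − (-7/2)·(11/3) = 88/3.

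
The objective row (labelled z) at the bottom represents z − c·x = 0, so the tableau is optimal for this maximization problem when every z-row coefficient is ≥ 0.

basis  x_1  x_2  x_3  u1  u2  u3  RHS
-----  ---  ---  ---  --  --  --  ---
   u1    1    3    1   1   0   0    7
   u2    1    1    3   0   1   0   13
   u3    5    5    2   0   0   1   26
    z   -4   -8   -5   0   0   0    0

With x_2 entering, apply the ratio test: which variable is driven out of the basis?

u1

Column x_2 entries and ratios — u1: 7/3 = 7/3; u2: 13/1 = 13; u3: 26/5 = 26/5.
Smallest ratio is 7/3 in the row of u1, so u1 leaves.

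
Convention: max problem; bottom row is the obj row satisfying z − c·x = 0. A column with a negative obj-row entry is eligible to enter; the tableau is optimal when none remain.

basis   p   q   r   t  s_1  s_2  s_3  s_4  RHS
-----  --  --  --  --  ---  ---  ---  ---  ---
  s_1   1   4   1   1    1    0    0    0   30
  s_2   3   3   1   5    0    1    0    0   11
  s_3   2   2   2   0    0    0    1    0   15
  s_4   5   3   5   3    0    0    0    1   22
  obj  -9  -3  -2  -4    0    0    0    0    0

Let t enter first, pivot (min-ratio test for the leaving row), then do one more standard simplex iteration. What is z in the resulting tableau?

33

Ratio test on column t — row 1: 30/1 = 30; row 2: 11/5 = 11/5; row 3: entry 0 ≤ 0; row 4: 22/3 = 22/3. Minimum is 11/5 at row 2 (s_2 leaves); pivot element 5.
Pivot on row 2; the obj-row RHS becomes 0 − (-4)·(11/5) = 44/5.
Next entering variable (most negative obj-row entry -33/5): p.
Ratio test on column p — row 1: (139/5)/(2/5) = 139/2; row 2: (11/5)/(3/5) = 11/3; row 3: 15/2 = 15/2; row 4: (77/5)/(16/5) = 77/16. Minimum is 11/3 at row 2 (t leaves); pivot element 3/5.
After the second pivot the obj-row RHS is 44/5 − (-33/5)·(11/3) = 33.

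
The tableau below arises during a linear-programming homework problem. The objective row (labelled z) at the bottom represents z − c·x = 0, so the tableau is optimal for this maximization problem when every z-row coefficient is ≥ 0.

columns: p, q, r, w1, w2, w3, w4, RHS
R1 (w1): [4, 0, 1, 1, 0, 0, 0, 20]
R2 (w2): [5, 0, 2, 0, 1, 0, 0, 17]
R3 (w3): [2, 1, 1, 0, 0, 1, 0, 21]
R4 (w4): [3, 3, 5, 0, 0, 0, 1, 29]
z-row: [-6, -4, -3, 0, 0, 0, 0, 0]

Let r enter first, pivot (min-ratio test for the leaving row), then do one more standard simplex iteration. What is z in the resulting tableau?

444/19

Ratio test on column r — row 1: 20/1 = 20; row 2: 17/2 = 17/2; row 3: 21/1 = 21; row 4: 29/5 = 29/5. Minimum is 29/5 at row 4 (w4 leaves); pivot element 5.
Pivot on row 4; the z-row RHS becomes 0 − (-3)·(29/5) = 87/5.
Next entering variable (most negative z-row entry -21/5): p.
Ratio test on column p — row 1: (71/5)/(17/5) = 71/17; row 2: (27/5)/(19/5) = 27/19; row 3: (76/5)/(7/5) = 76/7; row 4: (29/5)/(3/5) = 29/3. Minimum is 27/19 at row 2 (w2 leaves); pivot element 19/5.
After the second pivot the z-row RHS is 87/5 − (-21/5)·(27/19) = 444/19.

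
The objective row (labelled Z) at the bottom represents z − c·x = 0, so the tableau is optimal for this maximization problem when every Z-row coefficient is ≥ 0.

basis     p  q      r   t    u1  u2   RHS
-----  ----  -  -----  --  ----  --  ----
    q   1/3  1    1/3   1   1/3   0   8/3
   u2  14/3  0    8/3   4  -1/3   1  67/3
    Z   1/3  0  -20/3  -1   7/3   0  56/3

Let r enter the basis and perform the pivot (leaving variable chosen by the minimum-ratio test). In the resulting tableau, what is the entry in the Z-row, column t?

Ratio test on column r — row 1: (8/3)/(1/3) = 8; row 2: (67/3)/(8/3) = 67/8. Minimum is 8 at row 1 (q leaves); pivot element 1/3.
Divide row 1 by 1/3; eliminate column r from the other rows.
Z-row update in column t: -1 − (-20/3)·3 = 19.

19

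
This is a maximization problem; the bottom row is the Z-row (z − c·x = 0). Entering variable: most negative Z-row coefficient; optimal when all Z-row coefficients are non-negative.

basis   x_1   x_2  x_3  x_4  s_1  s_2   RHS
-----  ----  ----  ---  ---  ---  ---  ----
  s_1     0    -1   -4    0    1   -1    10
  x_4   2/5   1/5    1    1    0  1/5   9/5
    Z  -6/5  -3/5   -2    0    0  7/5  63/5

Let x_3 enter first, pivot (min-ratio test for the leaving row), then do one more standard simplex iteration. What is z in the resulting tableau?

18

Ratio test on column x_3 — row 1: entry -4 ≤ 0; row 2: (9/5)/1 = 9/5. Minimum is 9/5 at row 2 (x_4 leaves); pivot element 1.
Pivot on row 2; the Z-row RHS becomes 63/5 − (-2)·(9/5) = 81/5.
Next entering variable (most negative Z-row entry -2/5): x_1.
Ratio test on column x_1 — row 1: (86/5)/(8/5) = 43/4; row 2: (9/5)/(2/5) = 9/2. Minimum is 9/2 at row 2 (x_3 leaves); pivot element 2/5.
After the second pivot the Z-row RHS is 81/5 − (-2/5)·(9/2) = 18.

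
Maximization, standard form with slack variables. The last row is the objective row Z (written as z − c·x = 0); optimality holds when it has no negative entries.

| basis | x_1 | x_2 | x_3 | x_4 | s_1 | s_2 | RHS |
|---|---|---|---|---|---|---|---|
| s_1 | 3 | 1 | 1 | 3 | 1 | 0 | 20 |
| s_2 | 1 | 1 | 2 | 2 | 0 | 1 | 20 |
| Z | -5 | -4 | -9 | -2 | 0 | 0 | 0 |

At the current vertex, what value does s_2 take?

s_2 is basic (row 2); its value is the RHS of that row, 20.

20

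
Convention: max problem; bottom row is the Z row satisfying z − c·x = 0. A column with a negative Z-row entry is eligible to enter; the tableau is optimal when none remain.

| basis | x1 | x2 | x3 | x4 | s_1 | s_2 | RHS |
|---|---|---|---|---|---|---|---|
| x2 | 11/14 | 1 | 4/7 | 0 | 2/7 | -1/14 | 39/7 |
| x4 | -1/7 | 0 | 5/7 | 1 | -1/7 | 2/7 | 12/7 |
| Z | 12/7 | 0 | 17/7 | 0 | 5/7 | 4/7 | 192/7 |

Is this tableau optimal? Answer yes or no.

Every Z-row coefficient is ≥ 0, so the tableau is optimal.

yes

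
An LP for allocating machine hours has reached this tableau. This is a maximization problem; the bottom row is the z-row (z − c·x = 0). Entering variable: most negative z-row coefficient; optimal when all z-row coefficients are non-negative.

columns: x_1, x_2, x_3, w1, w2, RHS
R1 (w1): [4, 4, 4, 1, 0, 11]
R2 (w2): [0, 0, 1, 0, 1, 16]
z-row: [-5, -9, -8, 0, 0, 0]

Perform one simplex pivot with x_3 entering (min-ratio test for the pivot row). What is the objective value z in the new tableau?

22

Ratio test on column x_3 — row 1: 11/4 = 11/4; row 2: 16/1 = 16. Minimum is 11/4 at row 1 (w1 leaves); pivot element 4.
Pivot on row 1; the z-row RHS becomes 0 − (-8)·(11/4) = 22.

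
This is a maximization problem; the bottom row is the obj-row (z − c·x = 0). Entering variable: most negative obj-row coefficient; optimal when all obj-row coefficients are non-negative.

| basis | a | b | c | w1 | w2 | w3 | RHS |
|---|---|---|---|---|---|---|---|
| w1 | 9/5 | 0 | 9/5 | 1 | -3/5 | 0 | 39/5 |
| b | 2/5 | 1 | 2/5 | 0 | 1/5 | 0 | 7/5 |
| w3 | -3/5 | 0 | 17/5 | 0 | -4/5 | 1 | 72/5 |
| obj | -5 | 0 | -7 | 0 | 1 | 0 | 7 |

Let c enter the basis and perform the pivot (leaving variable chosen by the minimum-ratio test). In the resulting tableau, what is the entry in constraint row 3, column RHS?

Ratio test on column c — row 1: (39/5)/(9/5) = 13/3; row 2: (7/5)/(2/5) = 7/2; row 3: (72/5)/(17/5) = 72/17. Minimum is 7/2 at row 2 (b leaves); pivot element 2/5.
Divide row 2 by 2/5; eliminate column c from the other rows.
Row 3 update in column RHS: 72/5 − (17/5)·(7/2) = 5/2.

5/2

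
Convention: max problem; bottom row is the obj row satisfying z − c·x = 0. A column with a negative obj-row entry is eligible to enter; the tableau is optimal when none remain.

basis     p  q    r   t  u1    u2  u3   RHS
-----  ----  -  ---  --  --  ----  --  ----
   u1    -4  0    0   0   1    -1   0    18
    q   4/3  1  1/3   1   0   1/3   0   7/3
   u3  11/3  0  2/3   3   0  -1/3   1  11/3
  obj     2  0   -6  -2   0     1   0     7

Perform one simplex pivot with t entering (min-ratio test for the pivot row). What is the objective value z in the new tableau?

85/9

Ratio test on column t — row 1: entry 0 ≤ 0; row 2: (7/3)/1 = 7/3; row 3: (11/3)/3 = 11/9. Minimum is 11/9 at row 3 (u3 leaves); pivot element 3.
Pivot on row 3; the obj-row RHS becomes 7 − (-2)·(11/9) = 85/9.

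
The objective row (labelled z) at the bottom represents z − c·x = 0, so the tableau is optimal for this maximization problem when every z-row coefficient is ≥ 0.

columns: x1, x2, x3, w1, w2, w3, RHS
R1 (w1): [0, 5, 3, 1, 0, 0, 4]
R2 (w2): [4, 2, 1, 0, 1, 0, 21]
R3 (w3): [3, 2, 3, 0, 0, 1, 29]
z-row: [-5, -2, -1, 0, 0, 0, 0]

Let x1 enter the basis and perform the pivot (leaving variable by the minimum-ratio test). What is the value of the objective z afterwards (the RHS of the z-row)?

Ratio test on column x1 — row 1: entry 0 ≤ 0; row 2: 21/4 = 21/4; row 3: 29/3 = 29/3. Minimum is 21/4 at row 2 (w2 leaves); pivot element 4.
Pivot on row 2; the z-row RHS becomes 0 − (-5)·(21/4) = 105/4.

105/4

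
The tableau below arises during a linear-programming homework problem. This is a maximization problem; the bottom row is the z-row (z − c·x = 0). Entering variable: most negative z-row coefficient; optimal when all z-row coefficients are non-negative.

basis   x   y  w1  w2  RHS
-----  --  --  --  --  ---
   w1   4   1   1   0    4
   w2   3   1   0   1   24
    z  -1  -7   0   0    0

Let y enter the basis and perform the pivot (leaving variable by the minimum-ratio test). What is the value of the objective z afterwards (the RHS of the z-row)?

Ratio test on column y — row 1: 4/1 = 4; row 2: 24/1 = 24. Minimum is 4 at row 1 (w1 leaves); pivot element 1.
Pivot on row 1; the z-row RHS becomes 0 − (-7)·4 = 28.

28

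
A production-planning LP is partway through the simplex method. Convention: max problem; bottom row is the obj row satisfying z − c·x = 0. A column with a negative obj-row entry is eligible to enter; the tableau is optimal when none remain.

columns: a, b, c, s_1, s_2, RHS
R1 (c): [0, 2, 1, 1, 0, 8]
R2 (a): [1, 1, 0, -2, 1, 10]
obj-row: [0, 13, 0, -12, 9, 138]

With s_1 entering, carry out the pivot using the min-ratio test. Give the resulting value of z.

Ratio test on column s_1 — row 1: 8/1 = 8; row 2: entry -2 ≤ 0. Minimum is 8 at row 1 (c leaves); pivot element 1.
Pivot on row 1; the obj-row RHS becomes 138 − (-12)·8 = 234.

234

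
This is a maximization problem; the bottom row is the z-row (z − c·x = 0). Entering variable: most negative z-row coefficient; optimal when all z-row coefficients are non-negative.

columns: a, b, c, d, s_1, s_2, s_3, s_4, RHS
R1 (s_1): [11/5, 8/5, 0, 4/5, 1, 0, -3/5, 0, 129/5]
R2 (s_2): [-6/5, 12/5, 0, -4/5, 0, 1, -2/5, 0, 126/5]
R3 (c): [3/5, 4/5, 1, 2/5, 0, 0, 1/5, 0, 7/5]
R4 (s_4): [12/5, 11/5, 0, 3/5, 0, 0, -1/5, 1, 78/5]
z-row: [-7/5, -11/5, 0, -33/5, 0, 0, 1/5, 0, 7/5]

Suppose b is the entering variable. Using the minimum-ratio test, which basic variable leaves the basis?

c

Column b entries and ratios — s_1: (129/5)/(8/5) = 129/8; s_2: (126/5)/(12/5) = 21/2; c: (7/5)/(4/5) = 7/4; s_4: (78/5)/(11/5) = 78/11.
Smallest ratio is 7/4 in the row of c, so c leaves.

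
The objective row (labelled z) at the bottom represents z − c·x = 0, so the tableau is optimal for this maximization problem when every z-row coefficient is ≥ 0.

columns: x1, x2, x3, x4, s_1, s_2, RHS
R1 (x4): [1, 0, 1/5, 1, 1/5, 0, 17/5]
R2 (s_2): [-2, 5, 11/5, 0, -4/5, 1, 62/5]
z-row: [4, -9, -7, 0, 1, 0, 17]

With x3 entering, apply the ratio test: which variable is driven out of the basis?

Column x3 entries and ratios — x4: (17/5)/(1/5) = 17; s_2: (62/5)/(11/5) = 62/11.
Smallest ratio is 62/11 in the row of s_2, so s_2 leaves.

s_2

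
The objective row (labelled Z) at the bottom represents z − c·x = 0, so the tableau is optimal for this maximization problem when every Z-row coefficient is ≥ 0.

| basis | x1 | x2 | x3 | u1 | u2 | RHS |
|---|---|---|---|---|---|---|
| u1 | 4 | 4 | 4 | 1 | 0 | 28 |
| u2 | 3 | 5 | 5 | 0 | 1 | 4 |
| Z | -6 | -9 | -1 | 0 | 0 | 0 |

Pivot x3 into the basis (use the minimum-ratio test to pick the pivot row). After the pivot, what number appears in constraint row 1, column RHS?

Ratio test on column x3 — row 1: 28/4 = 7; row 2: 4/5 = 4/5. Minimum is 4/5 at row 2 (u2 leaves); pivot element 5.
Divide row 2 by 5; eliminate column x3 from the other rows.
Row 1 update in column RHS: 28 − 4·(4/5) = 124/5.

124/5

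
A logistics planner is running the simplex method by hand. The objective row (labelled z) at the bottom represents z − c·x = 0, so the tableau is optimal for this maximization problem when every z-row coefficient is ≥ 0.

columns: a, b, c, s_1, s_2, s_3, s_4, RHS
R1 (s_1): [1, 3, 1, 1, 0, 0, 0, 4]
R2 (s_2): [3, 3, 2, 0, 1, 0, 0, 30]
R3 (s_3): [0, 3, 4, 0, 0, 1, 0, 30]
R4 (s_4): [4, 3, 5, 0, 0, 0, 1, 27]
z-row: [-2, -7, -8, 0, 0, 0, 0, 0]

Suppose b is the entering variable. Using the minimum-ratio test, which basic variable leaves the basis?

s_1

Column b entries and ratios — s_1: 4/3 = 4/3; s_2: 30/3 = 10; s_3: 30/3 = 10; s_4: 27/3 = 9.
Smallest ratio is 4/3 in the row of s_1, so s_1 leaves.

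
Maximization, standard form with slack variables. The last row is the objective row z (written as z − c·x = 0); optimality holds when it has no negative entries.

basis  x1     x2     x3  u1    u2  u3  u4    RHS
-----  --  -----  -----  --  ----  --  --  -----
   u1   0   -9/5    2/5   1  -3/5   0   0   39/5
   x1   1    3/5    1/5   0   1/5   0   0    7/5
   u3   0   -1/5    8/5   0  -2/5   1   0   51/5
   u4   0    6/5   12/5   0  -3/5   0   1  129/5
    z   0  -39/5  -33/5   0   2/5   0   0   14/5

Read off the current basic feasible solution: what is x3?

x3 is not in the basis, so in the current basic feasible solution x3 = 0.

0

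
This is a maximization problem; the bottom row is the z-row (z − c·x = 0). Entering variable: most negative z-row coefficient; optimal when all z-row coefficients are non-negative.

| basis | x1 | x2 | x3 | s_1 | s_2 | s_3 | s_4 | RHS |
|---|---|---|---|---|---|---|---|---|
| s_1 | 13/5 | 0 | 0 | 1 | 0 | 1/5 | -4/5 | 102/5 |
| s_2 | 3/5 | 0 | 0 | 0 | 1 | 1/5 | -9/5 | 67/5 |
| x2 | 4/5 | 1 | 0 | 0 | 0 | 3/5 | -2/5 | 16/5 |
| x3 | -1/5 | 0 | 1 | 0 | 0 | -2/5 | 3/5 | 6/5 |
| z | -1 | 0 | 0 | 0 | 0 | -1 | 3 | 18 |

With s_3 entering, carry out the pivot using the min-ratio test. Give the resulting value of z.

Ratio test on column s_3 — row 1: (102/5)/(1/5) = 102; row 2: (67/5)/(1/5) = 67; row 3: (16/5)/(3/5) = 16/3; row 4: entry -2/5 ≤ 0. Minimum is 16/3 at row 3 (x2 leaves); pivot element 3/5.
Pivot on row 3; the z-row RHS becomes 18 − (-1)·(16/3) = 70/3.

70/3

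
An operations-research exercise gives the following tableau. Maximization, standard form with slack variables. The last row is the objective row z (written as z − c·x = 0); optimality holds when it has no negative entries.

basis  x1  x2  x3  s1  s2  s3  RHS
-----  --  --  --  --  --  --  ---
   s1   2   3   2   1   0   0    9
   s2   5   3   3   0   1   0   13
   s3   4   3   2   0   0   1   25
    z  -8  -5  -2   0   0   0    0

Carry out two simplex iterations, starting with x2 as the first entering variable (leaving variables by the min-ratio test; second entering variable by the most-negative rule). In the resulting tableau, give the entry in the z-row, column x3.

Ratio test on column x2 — row 1: 9/3 = 3; row 2: 13/3 = 13/3; row 3: 25/3 = 25/3. Minimum is 3 at row 1 (s1 leaves); pivot element 3.
Divide row 1 by 3; eliminate column x2 from the other rows.
Second iteration: most negative z-row entry is -14/3 in column x1, so x1 enters.
Ratio test on column x1 — row 1: 3/(2/3) = 9/2; row 2: 4/3 = 4/3; row 3: 16/2 = 8. Minimum is 4/3 at row 2 (s2 leaves); pivot element 3.
Divide row 2 by 3; eliminate column x1 from the other rows.
After both pivots, the entry at the z-row, column x3 is 26/9.

26/9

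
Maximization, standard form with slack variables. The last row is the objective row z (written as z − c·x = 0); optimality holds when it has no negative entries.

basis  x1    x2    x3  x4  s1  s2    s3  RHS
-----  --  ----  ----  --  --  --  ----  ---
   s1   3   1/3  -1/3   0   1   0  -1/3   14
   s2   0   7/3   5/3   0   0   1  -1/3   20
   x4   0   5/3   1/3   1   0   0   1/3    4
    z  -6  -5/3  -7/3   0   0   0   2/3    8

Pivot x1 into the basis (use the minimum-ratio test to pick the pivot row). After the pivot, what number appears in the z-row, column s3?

0

Ratio test on column x1 — row 1: 14/3 = 14/3; row 2: entry 0 ≤ 0; row 3: entry 0 ≤ 0. Minimum is 14/3 at row 1 (s1 leaves); pivot element 3.
Divide row 1 by 3; eliminate column x1 from the other rows.
z-row update in column s3: 2/3 − (-6)·(-1/9) = 0.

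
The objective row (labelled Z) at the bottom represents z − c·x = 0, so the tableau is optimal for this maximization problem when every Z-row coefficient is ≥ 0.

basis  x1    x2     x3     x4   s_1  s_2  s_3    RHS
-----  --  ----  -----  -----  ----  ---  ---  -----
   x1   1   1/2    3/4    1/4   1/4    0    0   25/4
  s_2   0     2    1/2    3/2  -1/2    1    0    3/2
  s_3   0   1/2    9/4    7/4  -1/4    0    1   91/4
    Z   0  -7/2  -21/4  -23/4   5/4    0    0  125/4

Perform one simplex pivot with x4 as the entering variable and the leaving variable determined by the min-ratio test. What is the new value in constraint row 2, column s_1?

Ratio test on column x4 — row 1: (25/4)/(1/4) = 25; row 2: (3/2)/(3/2) = 1; row 3: (91/4)/(7/4) = 13. Minimum is 1 at row 2 (s_2 leaves); pivot element 3/2.
Divide row 2 by 3/2; eliminate column x4 from the other rows.
In the new row 2, the s_1 entry is the old entry divided by the pivot: (-1/2)/(3/2) = -1/3.

-1/3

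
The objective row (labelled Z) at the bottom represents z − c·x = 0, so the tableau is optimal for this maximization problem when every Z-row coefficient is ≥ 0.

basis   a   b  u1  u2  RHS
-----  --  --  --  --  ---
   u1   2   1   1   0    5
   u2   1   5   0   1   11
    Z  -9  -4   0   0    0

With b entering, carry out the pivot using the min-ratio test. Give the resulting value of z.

44/5

Ratio test on column b — row 1: 5/1 = 5; row 2: 11/5 = 11/5. Minimum is 11/5 at row 2 (u2 leaves); pivot element 5.
Pivot on row 2; the Z-row RHS becomes 0 − (-4)·(11/5) = 44/5.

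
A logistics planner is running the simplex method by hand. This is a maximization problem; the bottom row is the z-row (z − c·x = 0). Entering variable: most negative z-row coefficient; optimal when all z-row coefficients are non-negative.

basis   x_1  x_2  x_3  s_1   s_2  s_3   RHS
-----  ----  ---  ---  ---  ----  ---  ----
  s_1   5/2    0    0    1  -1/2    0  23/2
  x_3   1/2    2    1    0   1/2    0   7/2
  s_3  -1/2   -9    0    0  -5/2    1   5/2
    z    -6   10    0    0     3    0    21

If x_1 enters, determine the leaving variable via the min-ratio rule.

s_1

Column x_1 entries and ratios — s_1: (23/2)/(5/2) = 23/5; x_3: (7/2)/(1/2) = 7; s_3: -1/2 ≤ 0, skip.
Smallest ratio is 23/5 in the row of s_1, so s_1 leaves.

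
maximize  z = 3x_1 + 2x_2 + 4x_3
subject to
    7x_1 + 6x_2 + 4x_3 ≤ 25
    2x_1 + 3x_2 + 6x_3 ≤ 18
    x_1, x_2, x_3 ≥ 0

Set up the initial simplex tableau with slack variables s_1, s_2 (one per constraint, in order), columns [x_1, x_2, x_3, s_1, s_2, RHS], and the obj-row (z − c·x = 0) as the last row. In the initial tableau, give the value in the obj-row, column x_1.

-3

The obj-row carries the negated objective coefficients: the x_1 entry is -3.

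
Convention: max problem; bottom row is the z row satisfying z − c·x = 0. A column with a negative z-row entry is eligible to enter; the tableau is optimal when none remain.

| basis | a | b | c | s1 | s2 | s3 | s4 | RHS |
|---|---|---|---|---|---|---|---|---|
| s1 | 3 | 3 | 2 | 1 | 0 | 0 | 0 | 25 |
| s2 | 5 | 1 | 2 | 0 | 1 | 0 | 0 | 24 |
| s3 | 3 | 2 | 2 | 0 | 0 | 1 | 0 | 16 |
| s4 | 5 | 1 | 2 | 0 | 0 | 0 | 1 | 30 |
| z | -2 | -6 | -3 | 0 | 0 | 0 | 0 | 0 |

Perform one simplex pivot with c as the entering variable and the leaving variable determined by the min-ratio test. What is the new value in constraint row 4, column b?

Ratio test on column c — row 1: 25/2 = 25/2; row 2: 24/2 = 12; row 3: 16/2 = 8; row 4: 30/2 = 15. Minimum is 8 at row 3 (s3 leaves); pivot element 2.
Divide row 3 by 2; eliminate column c from the other rows.
Row 4 update in column b: 1 − 2·1 = -1.

-1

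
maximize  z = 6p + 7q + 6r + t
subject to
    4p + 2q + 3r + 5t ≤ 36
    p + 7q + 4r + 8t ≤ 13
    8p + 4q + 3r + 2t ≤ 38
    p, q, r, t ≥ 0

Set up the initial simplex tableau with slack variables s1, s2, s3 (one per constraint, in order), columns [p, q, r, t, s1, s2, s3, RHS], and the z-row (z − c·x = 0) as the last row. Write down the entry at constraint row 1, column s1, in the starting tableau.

1

Slack s1 belongs to constraint 1; its column is the unit vector e_1, so the entry in row 1 is 1.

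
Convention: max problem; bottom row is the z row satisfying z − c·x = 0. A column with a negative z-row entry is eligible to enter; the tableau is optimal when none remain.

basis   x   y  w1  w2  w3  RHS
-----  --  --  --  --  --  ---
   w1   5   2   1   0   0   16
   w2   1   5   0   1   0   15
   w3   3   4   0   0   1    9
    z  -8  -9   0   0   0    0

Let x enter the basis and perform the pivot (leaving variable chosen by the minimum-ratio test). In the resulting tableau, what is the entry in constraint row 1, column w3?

Ratio test on column x — row 1: 16/5 = 16/5; row 2: 15/1 = 15; row 3: 9/3 = 3. Minimum is 3 at row 3 (w3 leaves); pivot element 3.
Divide row 3 by 3; eliminate column x from the other rows.
Row 1 update in column w3: 0 − 5·(1/3) = -5/3.

-5/3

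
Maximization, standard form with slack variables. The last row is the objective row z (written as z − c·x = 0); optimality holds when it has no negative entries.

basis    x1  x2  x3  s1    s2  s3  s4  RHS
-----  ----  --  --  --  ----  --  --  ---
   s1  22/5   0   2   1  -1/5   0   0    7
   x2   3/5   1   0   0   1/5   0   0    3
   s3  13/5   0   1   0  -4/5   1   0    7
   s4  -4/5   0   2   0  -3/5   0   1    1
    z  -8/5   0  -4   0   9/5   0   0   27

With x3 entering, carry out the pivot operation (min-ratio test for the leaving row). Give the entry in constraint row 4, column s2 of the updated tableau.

Ratio test on column x3 — row 1: 7/2 = 7/2; row 2: entry 0 ≤ 0; row 3: 7/1 = 7; row 4: 1/2 = 1/2. Minimum is 1/2 at row 4 (s4 leaves); pivot element 2.
Divide row 4 by 2; eliminate column x3 from the other rows.
In the new row 4, the s2 entry is the old entry divided by the pivot: (-3/5)/2 = -3/10.

-3/10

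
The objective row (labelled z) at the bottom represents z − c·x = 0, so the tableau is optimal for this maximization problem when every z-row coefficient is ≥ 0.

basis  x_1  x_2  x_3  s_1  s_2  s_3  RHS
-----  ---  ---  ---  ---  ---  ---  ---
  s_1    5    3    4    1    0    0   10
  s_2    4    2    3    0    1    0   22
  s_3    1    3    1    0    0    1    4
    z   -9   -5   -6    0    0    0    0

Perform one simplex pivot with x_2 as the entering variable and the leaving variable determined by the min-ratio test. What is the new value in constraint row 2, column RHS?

58/3

Ratio test on column x_2 — row 1: 10/3 = 10/3; row 2: 22/2 = 11; row 3: 4/3 = 4/3. Minimum is 4/3 at row 3 (s_3 leaves); pivot element 3.
Divide row 3 by 3; eliminate column x_2 from the other rows.
Row 2 update in column RHS: 22 − 2·(4/3) = 58/3.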